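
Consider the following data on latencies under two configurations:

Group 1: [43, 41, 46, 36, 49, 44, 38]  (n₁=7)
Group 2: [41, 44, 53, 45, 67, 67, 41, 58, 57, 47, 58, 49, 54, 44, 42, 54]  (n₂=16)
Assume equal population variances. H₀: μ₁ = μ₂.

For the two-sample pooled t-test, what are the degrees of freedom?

degrees of freedom = 21

df = n₁ + n₂ − 2 = 7 + 16 − 2 = 21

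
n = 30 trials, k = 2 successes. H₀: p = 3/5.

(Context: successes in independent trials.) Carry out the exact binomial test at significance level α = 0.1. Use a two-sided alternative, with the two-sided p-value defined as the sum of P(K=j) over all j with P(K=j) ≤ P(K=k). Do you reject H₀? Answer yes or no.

reject H₀: yes

Exact binomial: n=30, k=2, p₀=3/5=0.6000
P(X=j) = C(n,j)·p₀^j·(1−p₀)^(n−j); p = Σ P(X=j) over j with P(X=j) ≤ P(X=2)
p-value (two-sided) = 0.00000
At α=0.1: p < α → reject H₀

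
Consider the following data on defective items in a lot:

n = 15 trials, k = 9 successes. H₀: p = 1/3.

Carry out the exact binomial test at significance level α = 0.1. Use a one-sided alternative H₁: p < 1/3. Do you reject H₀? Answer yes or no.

reject H₀: no

Exact binomial: n=15, k=9, p₀=1/3=0.3333
P(X≤9) from Σ C(n,i)·p₀^i·(1−p₀)^(n−i)
p-value (one-sided, H₁ less) = 0.99150
At α=0.1: p ≥ α → fail to reject H₀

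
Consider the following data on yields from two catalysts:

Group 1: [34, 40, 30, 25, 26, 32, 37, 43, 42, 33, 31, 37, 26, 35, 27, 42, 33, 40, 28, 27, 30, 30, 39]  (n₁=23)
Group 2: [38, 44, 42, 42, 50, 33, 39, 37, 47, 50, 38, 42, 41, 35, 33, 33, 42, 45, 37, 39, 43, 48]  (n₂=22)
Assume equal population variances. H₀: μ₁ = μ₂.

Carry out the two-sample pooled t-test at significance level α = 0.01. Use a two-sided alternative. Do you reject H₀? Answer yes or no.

reject H₀: yes

x̄₁=33.348, s₁=5.726, n₁=23
x̄₂=40.818, s₂=5.188, n₂=22
s_p² = [22·5.726² + 21·5.188²]/43 = 29.9184
SE = √(s_p²·(1/23+1/22)) = 1.6312
t = (33.348−40.818)/1.6312 = -4.5797
df = 43
p-value (two-sided) = 0.00004
At α=0.01: p < α → reject H₀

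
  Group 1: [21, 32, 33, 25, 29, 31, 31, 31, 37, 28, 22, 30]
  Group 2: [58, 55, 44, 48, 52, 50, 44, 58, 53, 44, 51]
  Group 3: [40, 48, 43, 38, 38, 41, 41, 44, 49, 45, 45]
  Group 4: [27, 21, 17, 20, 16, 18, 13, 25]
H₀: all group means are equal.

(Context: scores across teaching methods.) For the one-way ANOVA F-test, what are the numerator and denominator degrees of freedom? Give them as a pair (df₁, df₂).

k = 4 groups, N = 42 total
df = (k−1, N−k) = (4−1, 42−4) = (3, 38)

degrees of freedom = [3, 38]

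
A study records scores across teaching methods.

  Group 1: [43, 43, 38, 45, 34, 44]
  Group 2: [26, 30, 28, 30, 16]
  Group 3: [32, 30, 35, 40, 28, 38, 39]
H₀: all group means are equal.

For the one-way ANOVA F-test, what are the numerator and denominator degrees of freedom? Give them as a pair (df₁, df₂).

k = 3 groups, N = 18 total
df = (k−1, N−k) = (3−1, 18−3) = (2, 15)

degrees of freedom = [2, 15]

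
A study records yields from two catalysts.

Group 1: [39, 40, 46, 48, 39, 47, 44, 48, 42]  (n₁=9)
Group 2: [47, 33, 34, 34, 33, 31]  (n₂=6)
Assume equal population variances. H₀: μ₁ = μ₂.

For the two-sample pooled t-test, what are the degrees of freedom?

degrees of freedom = 13

df = n₁ + n₂ − 2 = 9 + 6 − 2 = 13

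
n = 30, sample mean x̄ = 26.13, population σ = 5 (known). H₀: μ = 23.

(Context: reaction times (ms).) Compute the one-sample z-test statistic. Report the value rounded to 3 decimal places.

SE = σ/√n = 5/√30 = 0.9129
z = (x̄−μ₀)/SE = (26.13−23)/0.9129 = 3.4287

test statistic = 3.429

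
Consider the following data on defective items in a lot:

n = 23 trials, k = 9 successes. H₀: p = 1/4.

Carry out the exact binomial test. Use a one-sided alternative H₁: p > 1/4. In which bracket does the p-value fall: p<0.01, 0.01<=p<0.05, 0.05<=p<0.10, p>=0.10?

Exact binomial: n=23, k=9, p₀=1/4=0.2500
P(X≥9) from Σ C(n,i)·p₀^i·(1−p₀)^(n−i)
p-value (one-sided, H₁ greater) = 0.09632
→ bracket: 0.05<=p<0.10

p-value bracket: 0.05<=p<0.10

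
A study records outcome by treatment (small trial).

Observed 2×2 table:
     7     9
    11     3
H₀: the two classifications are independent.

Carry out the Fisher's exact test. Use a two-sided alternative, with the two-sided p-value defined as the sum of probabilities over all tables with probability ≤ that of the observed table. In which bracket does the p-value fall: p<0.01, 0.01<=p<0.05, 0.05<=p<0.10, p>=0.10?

Margins: r₁=16, r₂=14, c₁=18, c₂=12, n=30
p_obs = C(16,7)·C(14,11)/C(30,18); sum pmf over tables with pmf ≤ p_obs
p-value (two-sided) = 0.07172
→ bracket: 0.05<=p<0.10

p-value bracket: 0.05<=p<0.10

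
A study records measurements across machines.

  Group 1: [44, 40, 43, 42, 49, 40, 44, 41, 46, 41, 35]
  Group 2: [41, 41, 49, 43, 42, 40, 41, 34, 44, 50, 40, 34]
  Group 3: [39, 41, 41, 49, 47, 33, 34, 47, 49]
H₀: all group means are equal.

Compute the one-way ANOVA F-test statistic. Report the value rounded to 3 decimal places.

Group means [42.27, 41.58, 42.22], grand mean 42.000
SSB = Σnᵢ(x̄ᵢ−x̄)² = 3.346; SSW = ΣΣ(x−x̄ᵢ)² = 690.654
MSB = 3.346/2 = 1.6730; MSW = 690.654/29 = 23.8157
F = MSB/MSW = 0.0702
df = (2, 29)

test statistic = 0.070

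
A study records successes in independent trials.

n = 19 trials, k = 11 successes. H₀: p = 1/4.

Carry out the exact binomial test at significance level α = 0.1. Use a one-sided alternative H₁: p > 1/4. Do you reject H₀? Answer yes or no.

Exact binomial: n=19, k=11, p₀=1/4=0.2500
P(X≥11) from Σ C(n,i)·p₀^i·(1−p₀)^(n−i)
p-value (one-sided, H₁ greater) = 0.00229
At α=0.1: p < α → reject H₀

reject H₀: yes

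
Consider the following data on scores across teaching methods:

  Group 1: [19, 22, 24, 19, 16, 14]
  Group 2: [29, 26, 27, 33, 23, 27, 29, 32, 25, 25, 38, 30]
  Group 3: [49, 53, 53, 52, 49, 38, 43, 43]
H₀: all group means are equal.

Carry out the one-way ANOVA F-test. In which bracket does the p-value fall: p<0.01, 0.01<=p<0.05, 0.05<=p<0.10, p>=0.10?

p-value bracket: p<0.01

Group means [19.00, 28.67, 47.50], grand mean 32.231
SSB = Σnᵢ(x̄ᵢ−x̄)² = 3067.949; SSW = ΣΣ(x−x̄ᵢ)² = 474.667
MSB = 3067.949/2 = 1533.9744; MSW = 474.667/23 = 20.6377
F = MSB/MSW = 74.3288
df = (2, 23)
p-value (upper-tail) = 0.00000
→ bracket: p<0.01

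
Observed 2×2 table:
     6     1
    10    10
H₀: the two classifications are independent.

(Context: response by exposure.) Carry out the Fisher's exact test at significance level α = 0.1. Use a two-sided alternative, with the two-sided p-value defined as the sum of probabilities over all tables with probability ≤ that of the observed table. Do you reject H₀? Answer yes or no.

Margins: r₁=7, r₂=20, c₁=16, c₂=11, n=27
p_obs = C(7,6)·C(20,10)/C(27,16); sum pmf over tables with pmf ≤ p_obs
p-value (two-sided) = 0.18320
At α=0.1: p ≥ α → fail to reject H₀

reject H₀: no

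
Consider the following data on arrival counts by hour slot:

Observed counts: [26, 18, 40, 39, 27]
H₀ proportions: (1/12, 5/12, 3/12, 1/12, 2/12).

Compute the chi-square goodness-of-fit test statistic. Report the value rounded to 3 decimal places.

test statistic = 102.771

n = 150; E_i = n·p_i = [12.50, 62.50, 37.50, 12.50, 25.00]
χ² = (26−12.50)²/12.50 + (18−62.50)²/62.50 + (40−37.50)²/37.50 + (39−12.50)²/12.50 + (27−25.00)²/25.00 = 102.7707
df = 4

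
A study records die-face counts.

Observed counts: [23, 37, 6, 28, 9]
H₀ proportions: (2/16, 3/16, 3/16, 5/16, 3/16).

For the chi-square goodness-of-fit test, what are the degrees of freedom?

df = k − 1 = 5 − 1 = 4

degrees of freedom = 4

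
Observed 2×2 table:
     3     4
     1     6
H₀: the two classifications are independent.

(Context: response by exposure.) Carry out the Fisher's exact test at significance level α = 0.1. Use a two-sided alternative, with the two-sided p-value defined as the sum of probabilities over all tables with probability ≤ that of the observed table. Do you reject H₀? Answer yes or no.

Margins: r₁=7, r₂=7, c₁=4, c₂=10, n=14
p_obs = C(7,3)·C(7,1)/C(14,4); sum pmf over tables with pmf ≤ p_obs
p-value (two-sided) = 0.55944
At α=0.1: p ≥ α → fail to reject H₀

reject H₀: no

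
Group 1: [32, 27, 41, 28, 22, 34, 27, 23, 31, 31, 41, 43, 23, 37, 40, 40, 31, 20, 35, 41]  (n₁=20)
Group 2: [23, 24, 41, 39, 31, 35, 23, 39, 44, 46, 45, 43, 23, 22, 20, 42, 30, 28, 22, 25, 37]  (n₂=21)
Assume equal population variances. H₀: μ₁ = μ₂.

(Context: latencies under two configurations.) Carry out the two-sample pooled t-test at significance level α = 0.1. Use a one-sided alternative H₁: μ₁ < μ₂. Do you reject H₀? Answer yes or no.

reject H₀: no

x̄₁=32.350, s₁=7.264, n₁=20
x̄₂=32.476, s₂=9.108, n₂=21
s_p² = [19·7.264² + 20·9.108²]/39 = 68.2510
SE = √(s_p²·(1/20+1/21)) = 2.5812
t = (32.350−32.476)/2.5812 = -0.0489
df = 39
p-value (one-sided, H₁ less) = 0.48063
At α=0.1: p ≥ α → fail to reject H₀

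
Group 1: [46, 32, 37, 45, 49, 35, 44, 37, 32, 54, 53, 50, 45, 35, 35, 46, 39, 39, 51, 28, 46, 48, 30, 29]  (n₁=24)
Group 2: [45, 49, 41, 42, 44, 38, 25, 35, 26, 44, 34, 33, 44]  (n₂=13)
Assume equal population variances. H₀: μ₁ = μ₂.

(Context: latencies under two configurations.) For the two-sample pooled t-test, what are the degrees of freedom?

degrees of freedom = 35

df = n₁ + n₂ − 2 = 24 + 13 − 2 = 35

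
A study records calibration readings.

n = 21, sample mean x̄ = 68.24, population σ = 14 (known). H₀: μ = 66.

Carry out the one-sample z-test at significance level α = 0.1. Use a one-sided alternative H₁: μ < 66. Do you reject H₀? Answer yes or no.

reject H₀: no

SE = σ/√n = 14/√21 = 3.0551
z = (x̄−μ₀)/SE = (68.24−66)/3.0551 = 0.7332
p-value (one-sided, H₁ less) = 0.76829
At α=0.1: p ≥ α → fail to reject H₀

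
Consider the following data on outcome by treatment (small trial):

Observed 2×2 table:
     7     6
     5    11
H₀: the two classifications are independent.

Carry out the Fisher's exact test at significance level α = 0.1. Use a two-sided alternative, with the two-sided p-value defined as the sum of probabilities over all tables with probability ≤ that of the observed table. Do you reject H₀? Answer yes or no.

reject H₀: no

Margins: r₁=13, r₂=16, c₁=12, c₂=17, n=29
p_obs = C(13,7)·C(16,5)/C(29,12); sum pmf over tables with pmf ≤ p_obs
p-value (two-sided) = 0.27418
At α=0.1: p ≥ α → fail to reject H₀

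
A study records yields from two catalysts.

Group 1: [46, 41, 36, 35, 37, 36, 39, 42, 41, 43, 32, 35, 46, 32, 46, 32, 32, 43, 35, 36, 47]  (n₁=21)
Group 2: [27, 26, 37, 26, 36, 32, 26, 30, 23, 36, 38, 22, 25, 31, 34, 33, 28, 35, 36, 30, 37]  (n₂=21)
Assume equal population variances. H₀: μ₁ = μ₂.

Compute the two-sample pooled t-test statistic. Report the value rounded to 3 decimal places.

test statistic = 4.960

x̄₁=38.667, s₁=5.161, n₁=21
x̄₂=30.857, s₂=5.043, n₂=21
s_p² = [20·5.161² + 20·5.043²]/40 = 26.0310
SE = √(s_p²·(1/21+1/21)) = 1.5745
t = (38.667−30.857)/1.5745 = 4.9599
df = 40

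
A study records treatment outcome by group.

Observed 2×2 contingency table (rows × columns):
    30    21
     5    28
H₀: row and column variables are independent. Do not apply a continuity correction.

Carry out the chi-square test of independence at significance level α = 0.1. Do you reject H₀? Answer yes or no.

reject H₀: yes

Row totals [51, 33], col totals [35, 49], n=84
χ² = (30−21.25)²/21.25 + (21−29.75)²/29.75 + (5−13.75)²/13.75 + (28−19.25)²/19.25 = 15.7219
df = 1
p-value (upper-tail) = 0.00007
At α=0.1: p < α → reject H₀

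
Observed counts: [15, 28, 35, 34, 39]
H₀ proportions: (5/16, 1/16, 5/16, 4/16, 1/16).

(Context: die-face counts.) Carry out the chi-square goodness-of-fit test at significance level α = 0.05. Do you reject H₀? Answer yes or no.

n = 151; E_i = n·p_i = [47.19, 9.44, 47.19, 37.75, 9.44]
χ² = (15−47.19)²/47.19 + (28−9.44)²/9.44 + (35−47.19)²/47.19 + (34−37.75)²/37.75 + (39−9.44)²/9.44 = 154.5894
df = 4
p-value (upper-tail) = 0.00000
At α=0.05: p < α → reject H₀

reject H₀: yes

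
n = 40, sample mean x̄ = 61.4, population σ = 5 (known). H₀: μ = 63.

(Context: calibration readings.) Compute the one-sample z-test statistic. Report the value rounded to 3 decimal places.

SE = σ/√n = 5/√40 = 0.7906
z = (x̄−μ₀)/SE = (61.4−63)/0.7906 = -2.0239

test statistic = -2.024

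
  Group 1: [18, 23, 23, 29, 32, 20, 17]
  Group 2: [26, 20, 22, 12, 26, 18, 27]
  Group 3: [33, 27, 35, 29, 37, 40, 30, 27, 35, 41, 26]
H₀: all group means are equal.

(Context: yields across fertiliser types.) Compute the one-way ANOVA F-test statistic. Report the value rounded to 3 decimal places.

Group means [23.14, 21.57, 32.73], grand mean 26.920
SSB = Σnᵢ(x̄ᵢ−x̄)² = 671.087; SSW = ΣΣ(x−x̄ᵢ)² = 644.753
MSB = 671.087/2 = 335.5434; MSW = 644.753/22 = 29.3070
F = MSB/MSW = 11.4493
df = (2, 22)

test statistic = 11.449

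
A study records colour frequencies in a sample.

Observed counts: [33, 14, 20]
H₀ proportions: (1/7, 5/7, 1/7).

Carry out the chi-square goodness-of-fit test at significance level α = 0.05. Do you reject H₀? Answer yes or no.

reject H₀: yes

n = 67; E_i = n·p_i = [9.57, 47.86, 9.57]
χ² = (33−9.57)²/9.57 + (14−47.86)²/47.86 + (20−9.57)²/9.57 = 92.6627
df = 2
p-value (upper-tail) = 0.00000
At α=0.05: p < α → reject H₀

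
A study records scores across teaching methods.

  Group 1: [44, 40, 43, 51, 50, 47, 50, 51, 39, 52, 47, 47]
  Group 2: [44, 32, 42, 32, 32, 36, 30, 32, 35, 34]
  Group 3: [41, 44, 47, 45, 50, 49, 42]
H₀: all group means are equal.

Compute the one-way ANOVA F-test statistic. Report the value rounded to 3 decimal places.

test statistic = 23.371

Group means [46.75, 34.90, 45.43], grand mean 42.345
SSB = Σnᵢ(x̄ᵢ−x̄)² = 853.687; SSW = ΣΣ(x−x̄ᵢ)² = 474.864
MSB = 853.687/2 = 426.8437; MSW = 474.864/26 = 18.2640
F = MSB/MSW = 23.3708
df = (2, 26)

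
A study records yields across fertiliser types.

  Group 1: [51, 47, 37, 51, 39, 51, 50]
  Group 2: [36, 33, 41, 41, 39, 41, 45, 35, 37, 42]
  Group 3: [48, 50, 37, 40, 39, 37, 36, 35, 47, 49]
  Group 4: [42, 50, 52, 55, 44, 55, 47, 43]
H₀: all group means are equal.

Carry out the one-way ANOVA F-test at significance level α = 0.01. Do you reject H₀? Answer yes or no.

Group means [46.57, 39.00, 41.80, 48.50], grand mean 43.486
SSB = Σnᵢ(x̄ᵢ−x̄)² = 497.429; SSW = ΣΣ(x−x̄ᵢ)² = 857.314
MSB = 497.429/3 = 165.8095; MSW = 857.314/31 = 27.6553
F = MSB/MSW = 5.9956
df = (3, 31)
p-value (upper-tail) = 0.00241
At α=0.01: p < α → reject H₀

reject H₀: yes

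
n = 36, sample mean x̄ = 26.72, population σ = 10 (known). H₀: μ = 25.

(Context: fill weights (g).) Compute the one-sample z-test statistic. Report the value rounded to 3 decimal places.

SE = σ/√n = 10/√36 = 1.6667
z = (x̄−μ₀)/SE = (26.72−25)/1.6667 = 1.0320

test statistic = 1.032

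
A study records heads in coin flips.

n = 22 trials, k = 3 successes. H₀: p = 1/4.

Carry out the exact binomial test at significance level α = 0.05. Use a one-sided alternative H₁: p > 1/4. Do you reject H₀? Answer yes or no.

Exact binomial: n=22, k=3, p₀=1/4=0.2500
P(X≥3) from Σ C(n,i)·p₀^i·(1−p₀)^(n−i)
p-value (one-sided, H₁ greater) = 0.93935
At α=0.05: p ≥ α → fail to reject H₀

reject H₀: no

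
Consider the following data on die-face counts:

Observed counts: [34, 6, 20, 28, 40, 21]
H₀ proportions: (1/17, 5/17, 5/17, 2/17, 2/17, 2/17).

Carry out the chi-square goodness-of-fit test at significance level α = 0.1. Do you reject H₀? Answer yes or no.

n = 149; E_i = n·p_i = [8.76, 43.82, 43.82, 17.53, 17.53, 17.53]
χ² = (34−8.76)²/8.76 + (6−43.82)²/43.82 + (20−43.82)²/43.82 + (28−17.53)²/17.53 + (40−17.53)²/17.53 + (21−17.53)²/17.53 = 153.9993
df = 5
p-value (upper-tail) = 0.00000
At α=0.1: p < α → reject H₀

reject H₀: yes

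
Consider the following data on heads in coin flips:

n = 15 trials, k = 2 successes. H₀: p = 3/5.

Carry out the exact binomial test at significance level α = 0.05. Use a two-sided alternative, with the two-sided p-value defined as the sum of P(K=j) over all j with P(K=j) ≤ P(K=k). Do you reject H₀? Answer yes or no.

reject H₀: yes

Exact binomial: n=15, k=2, p₀=3/5=0.6000
P(X=j) = C(n,j)·p₀^j·(1−p₀)^(n−j); p = Σ P(X=j) over j with P(X=j) ≤ P(X=2)
p-value (two-sided) = 0.00028
At α=0.05: p < α → reject H₀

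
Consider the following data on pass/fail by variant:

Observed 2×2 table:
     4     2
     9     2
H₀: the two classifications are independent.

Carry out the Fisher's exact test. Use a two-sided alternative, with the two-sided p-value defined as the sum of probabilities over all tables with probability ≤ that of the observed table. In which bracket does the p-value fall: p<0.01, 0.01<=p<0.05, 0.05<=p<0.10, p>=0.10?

p-value bracket: p>=0.10

Margins: r₁=6, r₂=11, c₁=13, c₂=4, n=17
p_obs = C(6,4)·C(11,9)/C(17,13); sum pmf over tables with pmf ≤ p_obs
p-value (two-sided) = 0.58403
→ bracket: p>=0.10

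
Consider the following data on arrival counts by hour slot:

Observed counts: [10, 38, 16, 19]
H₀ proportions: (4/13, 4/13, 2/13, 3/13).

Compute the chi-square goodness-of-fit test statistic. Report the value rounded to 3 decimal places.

test statistic = 16.353

n = 83; E_i = n·p_i = [25.54, 25.54, 12.77, 19.15]
χ² = (10−25.54)²/25.54 + (38−25.54)²/25.54 + (16−12.77)²/12.77 + (19−19.15)²/19.15 = 16.3534
df = 3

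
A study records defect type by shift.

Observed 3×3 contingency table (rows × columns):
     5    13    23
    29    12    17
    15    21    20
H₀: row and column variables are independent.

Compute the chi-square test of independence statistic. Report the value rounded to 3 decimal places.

Row totals [41, 58, 56], col totals [49, 46, 60], n=155
χ² = (5−12.96)²/12.96 + (13−12.17)²/12.17 + (23−15.87)²/15.87 + (29−18.34)²/18.34 + (12−17.21)²/17.21 + (17−22.45)²/22.45 + (15−17.70)²/17.70 + (21−16.62)²/16.62 + (20−21.68)²/21.68 = 18.9519
df = 4

test statistic = 18.952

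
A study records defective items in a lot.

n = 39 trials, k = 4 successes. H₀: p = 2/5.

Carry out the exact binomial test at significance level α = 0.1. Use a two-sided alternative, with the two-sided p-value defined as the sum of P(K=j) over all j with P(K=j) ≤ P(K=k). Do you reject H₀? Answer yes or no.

reject H₀: yes

Exact binomial: n=39, k=4, p₀=2/5=0.4000
P(X=j) = C(n,j)·p₀^j·(1−p₀)^(n−j); p = Σ P(X=j) over j with P(X=j) ≤ P(X=4)
p-value (two-sided) = 0.00006
At α=0.1: p < α → reject H₀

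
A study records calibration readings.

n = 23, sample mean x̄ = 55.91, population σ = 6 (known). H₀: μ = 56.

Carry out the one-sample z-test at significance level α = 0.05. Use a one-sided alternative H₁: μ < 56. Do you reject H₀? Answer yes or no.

SE = σ/√n = 6/√23 = 1.2511
z = (x̄−μ₀)/SE = (55.91−56)/1.2511 = -0.0719
p-value (one-sided, H₁ less) = 0.47133
At α=0.05: p ≥ α → fail to reject H₀

reject H₀: no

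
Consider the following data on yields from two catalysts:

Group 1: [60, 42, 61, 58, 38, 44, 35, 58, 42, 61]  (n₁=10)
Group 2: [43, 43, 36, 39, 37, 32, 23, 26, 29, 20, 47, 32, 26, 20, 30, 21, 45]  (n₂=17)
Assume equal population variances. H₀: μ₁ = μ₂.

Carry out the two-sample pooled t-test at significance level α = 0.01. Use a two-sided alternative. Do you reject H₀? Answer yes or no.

reject H₀: yes

x̄₁=49.900, s₁=10.556, n₁=10
x̄₂=32.294, s₂=9.012, n₂=17
s_p² = [9·10.556² + 16·9.012²]/25 = 92.0972
SE = √(s_p²·(1/10+1/17)) = 3.8246
t = (49.900−32.294)/3.8246 = 4.6034
df = 25
p-value (two-sided) = 0.00010
At α=0.01: p < α → reject H₀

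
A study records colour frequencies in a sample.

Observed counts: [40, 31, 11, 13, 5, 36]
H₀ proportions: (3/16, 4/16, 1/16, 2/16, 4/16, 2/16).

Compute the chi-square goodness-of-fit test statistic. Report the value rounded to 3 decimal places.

n = 136; E_i = n·p_i = [25.50, 34.00, 8.50, 17.00, 34.00, 17.00]
χ² = (40−25.50)²/25.50 + (31−34.00)²/34.00 + (11−8.50)²/8.50 + (13−17.00)²/17.00 + (5−34.00)²/34.00 + (36−17.00)²/17.00 = 56.1569
df = 5

test statistic = 56.157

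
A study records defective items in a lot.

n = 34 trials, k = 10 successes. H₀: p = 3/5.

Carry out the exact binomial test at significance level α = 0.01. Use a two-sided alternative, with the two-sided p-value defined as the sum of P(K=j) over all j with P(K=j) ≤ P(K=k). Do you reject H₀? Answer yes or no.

Exact binomial: n=34, k=10, p₀=3/5=0.6000
P(X=j) = C(n,j)·p₀^j·(1−p₀)^(n−j); p = Σ P(X=j) over j with P(X=j) ≤ P(X=10)
p-value (two-sided) = 0.00036
At α=0.01: p < α → reject H₀

reject H₀: yes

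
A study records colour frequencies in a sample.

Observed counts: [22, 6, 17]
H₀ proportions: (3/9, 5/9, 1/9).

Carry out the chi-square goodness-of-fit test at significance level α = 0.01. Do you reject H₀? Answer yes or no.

n = 45; E_i = n·p_i = [15.00, 25.00, 5.00]
χ² = (22−15.00)²/15.00 + (6−25.00)²/25.00 + (17−5.00)²/5.00 = 46.5067
df = 2
p-value (upper-tail) = 0.00000
At α=0.01: p < α → reject H₀

reject H₀: yes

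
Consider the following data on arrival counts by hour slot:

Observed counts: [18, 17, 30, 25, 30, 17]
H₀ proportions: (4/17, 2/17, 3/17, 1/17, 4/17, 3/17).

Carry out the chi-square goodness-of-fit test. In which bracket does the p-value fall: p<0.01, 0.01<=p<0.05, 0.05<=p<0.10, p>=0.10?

n = 137; E_i = n·p_i = [32.24, 16.12, 24.18, 8.06, 32.24, 24.18]
χ² = (18−32.24)²/32.24 + (17−16.12)²/16.12 + (30−24.18)²/24.18 + (25−8.06)²/8.06 + (30−32.24)²/32.24 + (17−24.18)²/24.18 = 45.6363
df = 5
p-value (upper-tail) = 0.00000
→ bracket: p<0.01

p-value bracket: p<0.01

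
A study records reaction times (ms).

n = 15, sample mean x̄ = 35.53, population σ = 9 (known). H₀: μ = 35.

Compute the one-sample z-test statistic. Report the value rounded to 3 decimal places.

test statistic = 0.228

SE = σ/√n = 9/√15 = 2.3238
z = (x̄−μ₀)/SE = (35.53−35)/2.3238 = 0.2281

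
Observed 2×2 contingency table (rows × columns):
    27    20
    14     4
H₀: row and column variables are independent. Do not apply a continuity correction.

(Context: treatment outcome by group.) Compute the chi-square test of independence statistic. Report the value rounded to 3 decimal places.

test statistic = 2.310

Row totals [47, 18], col totals [41, 24], n=65
χ² = (27−29.65)²/29.65 + (20−17.35)²/17.35 + (14−11.35)²/11.35 + (4−6.65)²/6.65 = 2.3100
df = 1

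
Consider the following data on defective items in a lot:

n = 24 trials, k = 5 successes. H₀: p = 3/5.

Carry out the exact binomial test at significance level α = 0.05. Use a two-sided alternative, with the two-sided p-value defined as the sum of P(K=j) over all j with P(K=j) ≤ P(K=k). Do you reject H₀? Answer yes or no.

reject H₀: yes

Exact binomial: n=24, k=5, p₀=3/5=0.6000
P(X=j) = C(n,j)·p₀^j·(1−p₀)^(n−j); p = Σ P(X=j) over j with P(X=j) ≤ P(X=5)
p-value (two-sided) = 0.00019
At α=0.05: p < α → reject H₀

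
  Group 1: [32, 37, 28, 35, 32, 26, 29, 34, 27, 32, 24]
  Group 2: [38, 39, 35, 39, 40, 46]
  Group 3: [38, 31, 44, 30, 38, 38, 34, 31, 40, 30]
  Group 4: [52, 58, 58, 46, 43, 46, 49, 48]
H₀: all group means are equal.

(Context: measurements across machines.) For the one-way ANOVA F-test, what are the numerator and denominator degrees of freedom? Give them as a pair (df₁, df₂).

degrees of freedom = [3, 31]

k = 4 groups, N = 35 total
df = (k−1, N−k) = (4−1, 35−4) = (3, 31)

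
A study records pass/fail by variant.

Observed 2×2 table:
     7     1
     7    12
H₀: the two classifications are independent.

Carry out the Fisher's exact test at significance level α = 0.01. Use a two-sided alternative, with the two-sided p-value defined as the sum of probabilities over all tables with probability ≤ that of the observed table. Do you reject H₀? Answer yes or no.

Margins: r₁=8, r₂=19, c₁=14, c₂=13, n=27
p_obs = C(8,7)·C(19,7)/C(27,14); sum pmf over tables with pmf ≤ p_obs
p-value (two-sided) = 0.03285
At α=0.01: p ≥ α → fail to reject H₀

reject H₀: no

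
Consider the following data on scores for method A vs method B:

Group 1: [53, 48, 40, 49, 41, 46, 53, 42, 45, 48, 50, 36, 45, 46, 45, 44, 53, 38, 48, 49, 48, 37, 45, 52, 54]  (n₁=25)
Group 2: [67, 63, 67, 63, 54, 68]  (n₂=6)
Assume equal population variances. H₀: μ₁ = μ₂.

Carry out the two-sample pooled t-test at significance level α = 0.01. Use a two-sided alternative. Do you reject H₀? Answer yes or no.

x̄₁=46.200, s₁=5.107, n₁=25
x̄₂=63.667, s₂=5.203, n₂=6
s_p² = [24·5.107² + 5·5.203²]/29 = 26.2529
SE = √(s_p²·(1/25+1/6)) = 2.3293
t = (46.200−63.667)/2.3293 = -7.4987
df = 29
p-value (two-sided) = 0.00000
At α=0.01: p < α → reject H₀

reject H₀: yes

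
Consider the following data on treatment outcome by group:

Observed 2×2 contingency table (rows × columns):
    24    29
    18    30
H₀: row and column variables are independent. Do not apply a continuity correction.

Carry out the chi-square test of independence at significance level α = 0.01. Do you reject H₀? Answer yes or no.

reject H₀: no

Row totals [53, 48], col totals [42, 59], n=101
χ² = (24−22.04)²/22.04 + (29−30.96)²/30.96 + (18−19.96)²/19.96 + (30−28.04)²/28.04 = 0.6281
df = 1
p-value (upper-tail) = 0.42805
At α=0.01: p ≥ α → fail to reject H₀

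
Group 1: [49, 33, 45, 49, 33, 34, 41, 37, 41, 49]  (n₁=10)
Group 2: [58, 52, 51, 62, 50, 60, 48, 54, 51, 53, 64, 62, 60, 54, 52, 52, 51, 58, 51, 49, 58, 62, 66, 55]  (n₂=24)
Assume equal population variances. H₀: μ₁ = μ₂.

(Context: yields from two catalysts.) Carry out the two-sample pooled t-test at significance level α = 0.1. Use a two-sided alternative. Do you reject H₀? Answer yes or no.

reject H₀: yes

x̄₁=41.100, s₁=6.674, n₁=10
x̄₂=55.542, s₂=5.217, n₂=24
s_p² = [9·6.674² + 23·5.217²]/32 = 32.0893
SE = √(s_p²·(1/10+1/24)) = 2.1321
t = (41.100−55.542)/2.1321 = -6.7733
df = 32
p-value (two-sided) = 0.00000
At α=0.1: p < α → reject H₀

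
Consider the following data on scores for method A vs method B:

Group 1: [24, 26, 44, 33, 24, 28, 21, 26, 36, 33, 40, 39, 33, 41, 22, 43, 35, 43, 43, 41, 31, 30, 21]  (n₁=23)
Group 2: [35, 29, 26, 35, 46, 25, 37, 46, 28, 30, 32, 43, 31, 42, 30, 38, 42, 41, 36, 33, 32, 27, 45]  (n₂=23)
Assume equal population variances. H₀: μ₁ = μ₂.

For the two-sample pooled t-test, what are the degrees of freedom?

df = n₁ + n₂ − 2 = 23 + 23 − 2 = 44

degrees of freedom = 44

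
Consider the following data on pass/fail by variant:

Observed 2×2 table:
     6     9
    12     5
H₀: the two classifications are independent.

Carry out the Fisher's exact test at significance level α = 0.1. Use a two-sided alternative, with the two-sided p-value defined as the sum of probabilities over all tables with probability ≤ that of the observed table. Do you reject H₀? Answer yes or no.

reject H₀: no

Margins: r₁=15, r₂=17, c₁=18, c₂=14, n=32
p_obs = C(15,6)·C(17,12)/C(32,18); sum pmf over tables with pmf ≤ p_obs
p-value (two-sided) = 0.15267
At α=0.1: p ≥ α → fail to reject H₀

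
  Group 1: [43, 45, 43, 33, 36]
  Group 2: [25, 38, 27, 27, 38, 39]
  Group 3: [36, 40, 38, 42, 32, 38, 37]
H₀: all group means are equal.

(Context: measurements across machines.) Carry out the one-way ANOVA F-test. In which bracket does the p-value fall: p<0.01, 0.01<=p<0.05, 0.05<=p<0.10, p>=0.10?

p-value bracket: 0.05<=p<0.10

Group means [40.00, 32.33, 37.57], grand mean 36.500
SSB = Σnᵢ(x̄ᵢ−x̄)² = 173.452; SSW = ΣΣ(x−x̄ᵢ)² = 387.048
MSB = 173.452/2 = 86.7262; MSW = 387.048/15 = 25.8032
F = MSB/MSW = 3.3611
df = (2, 15)
p-value (upper-tail) = 0.06222
→ bracket: 0.05<=p<0.10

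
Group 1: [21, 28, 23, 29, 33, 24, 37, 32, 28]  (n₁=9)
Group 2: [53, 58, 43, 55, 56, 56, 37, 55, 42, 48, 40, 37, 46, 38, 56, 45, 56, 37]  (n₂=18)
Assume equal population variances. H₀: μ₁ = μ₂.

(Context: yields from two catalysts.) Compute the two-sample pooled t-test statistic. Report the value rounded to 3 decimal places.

test statistic = -6.593

x̄₁=28.333, s₁=5.148, n₁=9
x̄₂=47.667, s₂=7.963, n₂=18
s_p² = [8·5.148² + 17·7.963²]/25 = 51.6000
SE = √(s_p²·(1/9+1/18)) = 2.9326
t = (28.333−47.667)/2.9326 = -6.5926
df = 25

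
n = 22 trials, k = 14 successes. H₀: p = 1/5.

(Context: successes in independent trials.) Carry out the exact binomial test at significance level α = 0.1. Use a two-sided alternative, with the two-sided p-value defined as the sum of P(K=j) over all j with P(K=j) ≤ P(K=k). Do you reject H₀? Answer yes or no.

reject H₀: yes

Exact binomial: n=22, k=14, p₀=1/5=0.2000
P(X=j) = C(n,j)·p₀^j·(1−p₀)^(n−j); p = Σ P(X=j) over j with P(X=j) ≤ P(X=14)
p-value (two-sided) = 0.00001
At α=0.1: p < α → reject H₀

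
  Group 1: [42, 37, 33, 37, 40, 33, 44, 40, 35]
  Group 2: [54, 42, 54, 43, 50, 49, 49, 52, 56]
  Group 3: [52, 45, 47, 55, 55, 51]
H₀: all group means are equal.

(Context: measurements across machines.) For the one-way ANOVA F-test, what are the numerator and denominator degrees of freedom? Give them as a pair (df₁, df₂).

degrees of freedom = [2, 21]

k = 3 groups, N = 24 total
df = (k−1, N−k) = (3−1, 24−3) = (2, 21)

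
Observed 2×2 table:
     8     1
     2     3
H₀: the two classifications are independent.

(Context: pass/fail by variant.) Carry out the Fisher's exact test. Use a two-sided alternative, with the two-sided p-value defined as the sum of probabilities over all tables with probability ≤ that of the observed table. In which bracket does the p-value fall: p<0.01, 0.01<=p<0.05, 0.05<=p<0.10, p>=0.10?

Margins: r₁=9, r₂=5, c₁=10, c₂=4, n=14
p_obs = C(9,8)·C(5,2)/C(14,10); sum pmf over tables with pmf ≤ p_obs
p-value (two-sided) = 0.09491
→ bracket: 0.05<=p<0.10

p-value bracket: 0.05<=p<0.10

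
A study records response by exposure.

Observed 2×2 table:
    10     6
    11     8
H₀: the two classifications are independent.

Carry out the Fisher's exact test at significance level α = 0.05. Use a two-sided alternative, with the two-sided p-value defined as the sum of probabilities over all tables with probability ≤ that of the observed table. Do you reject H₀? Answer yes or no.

reject H₀: no

Margins: r₁=16, r₂=19, c₁=21, c₂=14, n=35
p_obs = C(16,10)·C(19,11)/C(35,21); sum pmf over tables with pmf ≤ p_obs
p-value (two-sided) = 1.00000
At α=0.05: p ≥ α → fail to reject H₀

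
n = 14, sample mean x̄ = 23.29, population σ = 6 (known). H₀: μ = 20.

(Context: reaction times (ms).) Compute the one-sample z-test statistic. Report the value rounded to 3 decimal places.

test statistic = 2.052

SE = σ/√n = 6/√14 = 1.6036
z = (x̄−μ₀)/SE = (23.29−20)/1.6036 = 2.0517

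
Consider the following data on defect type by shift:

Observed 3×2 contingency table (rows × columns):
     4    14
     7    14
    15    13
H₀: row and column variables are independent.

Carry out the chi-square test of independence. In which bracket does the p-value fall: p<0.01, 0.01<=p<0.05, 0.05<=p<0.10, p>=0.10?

p-value bracket: 0.05<=p<0.10

Row totals [18, 21, 28], col totals [26, 41], n=67
χ² = (4−6.99)²/6.99 + (14−11.01)²/11.01 + (7−8.15)²/8.15 + (14−12.85)²/12.85 + (15−10.87)²/10.87 + (13−17.13)²/17.13 = 4.9201
df = 2
p-value (upper-tail) = 0.08543
→ bracket: 0.05<=p<0.10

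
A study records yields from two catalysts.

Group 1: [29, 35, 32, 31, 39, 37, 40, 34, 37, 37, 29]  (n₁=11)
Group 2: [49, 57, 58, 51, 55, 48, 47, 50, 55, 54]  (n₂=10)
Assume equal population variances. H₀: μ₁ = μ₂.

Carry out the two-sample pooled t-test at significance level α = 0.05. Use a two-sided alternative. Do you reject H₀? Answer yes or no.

x̄₁=34.545, s₁=3.857, n₁=11
x̄₂=52.400, s₂=3.893, n₂=10
s_p² = [10·3.857² + 9·3.893²]/19 = 15.0067
SE = √(s_p²·(1/11+1/10)) = 1.6926
t = (34.545−52.400)/1.6926 = -10.5486
df = 19
p-value (two-sided) = 0.00000
At α=0.05: p < α → reject H₀

reject H₀: yes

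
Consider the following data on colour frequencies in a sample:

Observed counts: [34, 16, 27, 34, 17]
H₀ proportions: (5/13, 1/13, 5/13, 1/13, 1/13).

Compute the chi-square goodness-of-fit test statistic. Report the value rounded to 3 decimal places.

n = 128; E_i = n·p_i = [49.23, 9.85, 49.23, 9.85, 9.85]
χ² = (34−49.23)²/49.23 + (16−9.85)²/9.85 + (27−49.23)²/49.23 + (34−9.85)²/9.85 + (17−9.85)²/9.85 = 83.0469
df = 4

test statistic = 83.047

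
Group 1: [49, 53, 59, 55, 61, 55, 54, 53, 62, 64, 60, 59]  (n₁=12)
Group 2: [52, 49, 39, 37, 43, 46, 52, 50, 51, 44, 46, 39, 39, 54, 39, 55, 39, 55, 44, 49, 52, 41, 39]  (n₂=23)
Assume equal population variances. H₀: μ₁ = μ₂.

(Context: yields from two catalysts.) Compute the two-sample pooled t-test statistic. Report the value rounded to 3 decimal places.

x̄₁=57.000, s₁=4.472, n₁=12
x̄₂=45.826, s₂=6.065, n₂=23
s_p² = [11·4.472² + 22·6.065²]/33 = 31.1910
SE = √(s_p²·(1/12+1/23)) = 1.9888
t = (57.000−45.826)/1.9888 = 5.6184
df = 33

test statistic = 5.618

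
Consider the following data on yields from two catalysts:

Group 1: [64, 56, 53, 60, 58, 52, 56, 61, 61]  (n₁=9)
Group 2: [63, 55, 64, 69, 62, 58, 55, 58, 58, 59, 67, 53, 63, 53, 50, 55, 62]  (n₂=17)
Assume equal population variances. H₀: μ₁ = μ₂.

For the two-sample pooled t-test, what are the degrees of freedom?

degrees of freedom = 24

df = n₁ + n₂ − 2 = 9 + 17 − 2 = 24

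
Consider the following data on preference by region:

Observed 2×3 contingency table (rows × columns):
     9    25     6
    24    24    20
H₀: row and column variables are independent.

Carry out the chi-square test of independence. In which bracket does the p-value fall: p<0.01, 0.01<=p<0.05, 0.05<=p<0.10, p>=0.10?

Row totals [40, 68], col totals [33, 49, 26], n=108
χ² = (9−12.22)²/12.22 + (25−18.15)²/18.15 + (6−9.63)²/9.63 + (24−20.78)²/20.78 + (24−30.85)²/30.85 + (20−16.37)²/16.37 = 7.6307
df = 2
p-value (upper-tail) = 0.02203
→ bracket: 0.01<=p<0.05

p-value bracket: 0.01<=p<0.05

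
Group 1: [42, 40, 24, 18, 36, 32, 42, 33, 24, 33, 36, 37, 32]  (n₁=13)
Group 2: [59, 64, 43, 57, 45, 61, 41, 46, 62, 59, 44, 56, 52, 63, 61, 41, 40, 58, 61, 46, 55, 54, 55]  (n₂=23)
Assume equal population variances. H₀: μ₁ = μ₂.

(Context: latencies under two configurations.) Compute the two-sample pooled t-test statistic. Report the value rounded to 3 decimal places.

x̄₁=33.000, s₁=7.269, n₁=13
x̄₂=53.174, s₂=8.049, n₂=23
s_p² = [12·7.269² + 22·8.049²]/34 = 60.5678
SE = √(s_p²·(1/13+1/23)) = 2.7005
t = (33.000−53.174)/2.7005 = -7.4706
df = 34

test statistic = -7.471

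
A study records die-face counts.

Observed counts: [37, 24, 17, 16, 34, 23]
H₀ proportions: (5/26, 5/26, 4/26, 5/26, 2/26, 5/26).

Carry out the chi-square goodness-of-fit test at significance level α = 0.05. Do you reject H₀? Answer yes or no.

reject H₀: yes

n = 151; E_i = n·p_i = [29.04, 29.04, 23.23, 29.04, 11.62, 29.04]
χ² = (37−29.04)²/29.04 + (24−29.04)²/29.04 + (17−23.23)²/23.23 + (16−29.04)²/29.04 + (34−11.62)²/11.62 + (23−29.04)²/29.04 = 54.9768
df = 5
p-value (upper-tail) = 0.00000
At α=0.05: p < α → reject H₀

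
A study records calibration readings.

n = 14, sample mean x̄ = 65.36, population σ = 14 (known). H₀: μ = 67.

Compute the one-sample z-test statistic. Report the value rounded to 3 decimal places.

test statistic = -0.438

SE = σ/√n = 14/√14 = 3.7417
z = (x̄−μ₀)/SE = (65.36−67)/3.7417 = -0.4383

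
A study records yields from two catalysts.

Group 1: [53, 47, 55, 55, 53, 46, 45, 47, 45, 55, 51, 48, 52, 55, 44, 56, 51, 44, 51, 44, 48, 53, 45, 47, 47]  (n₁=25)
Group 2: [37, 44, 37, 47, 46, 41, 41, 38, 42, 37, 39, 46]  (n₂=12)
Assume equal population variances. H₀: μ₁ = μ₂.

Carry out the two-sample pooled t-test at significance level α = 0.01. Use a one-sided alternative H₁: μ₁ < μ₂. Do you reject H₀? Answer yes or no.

x̄₁=49.480, s₁=4.114, n₁=25
x̄₂=41.250, s₂=3.769, n₂=12
s_p² = [24·4.114² + 11·3.769²]/35 = 16.0711
SE = √(s_p²·(1/25+1/12)) = 1.4079
t = (49.480−41.250)/1.4079 = 5.8457
df = 35
p-value (one-sided, H₁ less) = 1.00000
At α=0.01: p ≥ α → fail to reject H₀

reject H₀: no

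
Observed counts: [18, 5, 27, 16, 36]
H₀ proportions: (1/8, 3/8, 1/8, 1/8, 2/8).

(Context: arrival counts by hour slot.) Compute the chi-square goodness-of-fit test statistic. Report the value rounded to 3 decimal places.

n = 102; E_i = n·p_i = [12.75, 38.25, 12.75, 12.75, 25.50]
χ² = (18−12.75)²/12.75 + (5−38.25)²/38.25 + (27−12.75)²/12.75 + (16−12.75)²/12.75 + (36−25.50)²/25.50 = 52.1438
df = 4

test statistic = 52.144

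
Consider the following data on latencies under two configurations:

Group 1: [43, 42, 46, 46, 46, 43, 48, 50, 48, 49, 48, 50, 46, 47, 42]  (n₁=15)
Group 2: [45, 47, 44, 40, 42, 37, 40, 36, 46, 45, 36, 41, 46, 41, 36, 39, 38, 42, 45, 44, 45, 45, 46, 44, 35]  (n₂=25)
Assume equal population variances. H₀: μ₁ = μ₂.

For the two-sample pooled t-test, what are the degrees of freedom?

df = n₁ + n₂ − 2 = 15 + 25 − 2 = 38

degrees of freedom = 38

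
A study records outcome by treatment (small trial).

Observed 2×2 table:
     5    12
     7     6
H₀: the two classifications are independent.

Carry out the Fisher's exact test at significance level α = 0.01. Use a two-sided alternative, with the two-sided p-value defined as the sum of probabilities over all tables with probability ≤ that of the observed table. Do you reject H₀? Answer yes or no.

reject H₀: no

Margins: r₁=17, r₂=13, c₁=12, c₂=18, n=30
p_obs = C(17,5)·C(13,7)/C(30,12); sum pmf over tables with pmf ≤ p_obs
p-value (two-sided) = 0.26412
At α=0.01: p ≥ α → fail to reject H₀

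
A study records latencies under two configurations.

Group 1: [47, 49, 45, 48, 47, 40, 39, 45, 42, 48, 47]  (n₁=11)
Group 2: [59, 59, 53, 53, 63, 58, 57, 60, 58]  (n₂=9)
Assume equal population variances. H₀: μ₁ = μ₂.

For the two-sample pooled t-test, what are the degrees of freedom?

degrees of freedom = 18

df = n₁ + n₂ − 2 = 11 + 9 − 2 = 18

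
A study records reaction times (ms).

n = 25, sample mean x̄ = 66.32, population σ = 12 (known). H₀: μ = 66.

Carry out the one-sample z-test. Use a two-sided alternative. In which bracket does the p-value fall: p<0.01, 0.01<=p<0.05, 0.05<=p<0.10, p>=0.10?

SE = σ/√n = 12/√25 = 2.4000
z = (x̄−μ₀)/SE = (66.32−66)/2.4000 = 0.1333
p-value (two-sided) = 0.89393
→ bracket: p>=0.10

p-value bracket: p>=0.10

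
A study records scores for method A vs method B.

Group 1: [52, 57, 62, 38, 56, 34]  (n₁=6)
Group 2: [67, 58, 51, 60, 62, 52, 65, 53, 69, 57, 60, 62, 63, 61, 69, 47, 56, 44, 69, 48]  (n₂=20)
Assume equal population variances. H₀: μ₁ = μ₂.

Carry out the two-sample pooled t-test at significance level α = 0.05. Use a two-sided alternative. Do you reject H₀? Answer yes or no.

reject H₀: yes

x̄₁=49.833, s₁=11.250, n₁=6
x̄₂=58.650, s₂=7.576, n₂=20
s_p² = [5·11.250² + 19·7.576²]/24 = 71.8076
SE = √(s_p²·(1/6+1/20)) = 3.9444
t = (49.833−58.650)/3.9444 = -2.2352
df = 24
p-value (two-sided) = 0.03497
At α=0.05: p < α → reject H₀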